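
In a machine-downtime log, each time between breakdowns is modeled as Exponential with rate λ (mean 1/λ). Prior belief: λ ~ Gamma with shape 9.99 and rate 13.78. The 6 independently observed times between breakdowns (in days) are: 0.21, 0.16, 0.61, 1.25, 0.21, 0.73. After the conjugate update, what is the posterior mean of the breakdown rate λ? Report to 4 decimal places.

0.9434

With a Gamma(shape α, rate β) prior on the exponential rate λ, the posterior after n observations with total T = Σxᵢ is Gamma(α+n, β+T).
Sum of observations T = 3.17 days; n = 6.
Posterior: Gamma(9.99+6, 13.78+3.17) = Gamma(15.99, 16.95).
Posterior mean of λ = α/β = 15.99/16.95 = 0.9434.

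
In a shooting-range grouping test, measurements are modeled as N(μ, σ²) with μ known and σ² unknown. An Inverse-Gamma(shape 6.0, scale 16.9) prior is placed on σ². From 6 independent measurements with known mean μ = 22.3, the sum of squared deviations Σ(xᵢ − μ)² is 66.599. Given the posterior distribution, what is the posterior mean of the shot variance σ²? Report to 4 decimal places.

6.2749

With known mean μ and an Inverse-Gamma(α, β) prior on σ², the Normal likelihood is conjugate: posterior is Inv-Gamma(α + n/2, β + Σ(xᵢ−μ)²/2).
Posterior: Inv-Gamma(6.0 + 6/2, 16.9 + 66.599/2) = Inv-Gamma(9.00, 50.1995).
E[σ²|data] = β/(α−1) = 50.1995/8.00 = 6.2749.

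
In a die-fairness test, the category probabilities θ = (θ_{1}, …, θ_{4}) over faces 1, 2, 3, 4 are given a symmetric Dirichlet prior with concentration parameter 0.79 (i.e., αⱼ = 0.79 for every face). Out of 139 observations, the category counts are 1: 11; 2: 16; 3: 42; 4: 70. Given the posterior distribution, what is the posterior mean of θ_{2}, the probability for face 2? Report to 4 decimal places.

0.1181

The Dirichlet prior is conjugate to the Multinomial likelihood: each posterior αⱼ = prior αⱼ + observed count nⱼ.
Posterior concentration: (11.79, 16.79, 42.79, 70.79), total = 142.16.
E[θ_{2}|data] = α_{2}/Σα = 16.79/142.16 = 0.1181.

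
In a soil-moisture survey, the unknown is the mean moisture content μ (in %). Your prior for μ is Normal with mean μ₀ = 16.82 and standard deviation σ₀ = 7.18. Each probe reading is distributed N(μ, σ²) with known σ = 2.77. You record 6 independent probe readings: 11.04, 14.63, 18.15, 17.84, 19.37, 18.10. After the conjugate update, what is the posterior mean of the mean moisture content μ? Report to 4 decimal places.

For Normal data with known variance σ², a Normal(μ₀, σ₀²) prior on μ is conjugate. Posterior precision = 1/σ₀² + n/σ²; posterior mean is the precision-weighted average of μ₀ and x̄.
Σxᵢ = 11.04 + 14.63 + 18.15 + 17.84 + 19.37 + 18.10 = 99.13, so n·x̄ = 99.13.
σ₀² = 7.18² = 51.5524, σ² = 2.77² = 7.6729; σ² + n·σ₀² = 7.6729 + 6·51.5524 = 316.9873.
Posterior mean = (μ₀/σ₀² + n·x̄/σ²)/(1/σ₀² + n/σ²) = (σ²·μ₀ + σ₀²·n·x̄)/(σ² + n·σ₀²) = (7.6729·16.82 + 51.5524·99.13)/316.9873 = 5239.44759/316.9873 = 16.5289.

16.5289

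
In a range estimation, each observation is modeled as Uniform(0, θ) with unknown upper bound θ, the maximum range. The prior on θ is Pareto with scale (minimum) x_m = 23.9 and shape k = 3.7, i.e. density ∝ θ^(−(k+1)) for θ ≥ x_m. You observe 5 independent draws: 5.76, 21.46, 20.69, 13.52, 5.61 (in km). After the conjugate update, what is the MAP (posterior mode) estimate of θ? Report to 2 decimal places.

A Pareto(scale x_m, shape k) prior on the upper bound θ of Uniform(0, θ) is conjugate: posterior is Pareto(max(x_m, max xᵢ), k + n).
Sample maximum = 21.46; prior scale x_m = 23.9 → posterior scale = max = 23.90.
Posterior shape = 3.7 + 5 = 8.7.
The Pareto density is decreasing on [x_m, ∞), so the mode is x_m = 23.90.

23.90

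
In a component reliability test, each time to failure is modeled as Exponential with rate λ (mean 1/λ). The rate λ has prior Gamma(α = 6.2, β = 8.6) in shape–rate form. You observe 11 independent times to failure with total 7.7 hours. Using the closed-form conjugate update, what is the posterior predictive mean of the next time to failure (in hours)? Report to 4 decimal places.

With a Gamma(shape α, rate β) prior on the exponential rate λ, the posterior after n observations with total T = Σxᵢ is Gamma(α+n, β+T).
Posterior: Gamma(6.2+11, 8.6+7.7) = Gamma(17.2, 16.3).
The predictive distribution for the next observation is Lomax; its mean is β/(α−1) = 16.3/16.2 = 1.0062.

1.0062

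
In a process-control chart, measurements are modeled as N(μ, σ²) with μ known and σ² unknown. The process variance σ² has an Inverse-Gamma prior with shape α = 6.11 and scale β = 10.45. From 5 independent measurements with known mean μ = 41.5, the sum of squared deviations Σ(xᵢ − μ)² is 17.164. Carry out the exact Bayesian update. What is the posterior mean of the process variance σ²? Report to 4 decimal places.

2.5009

With known mean μ and an Inverse-Gamma(α, β) prior on σ², the Normal likelihood is conjugate: posterior is Inv-Gamma(α + n/2, β + Σ(xᵢ−μ)²/2).
Posterior: Inv-Gamma(6.11 + 5/2, 10.45 + 17.164/2) = Inv-Gamma(8.61, 19.0320).
E[σ²|data] = β/(α−1) = 19.0320/7.61 = 2.5009.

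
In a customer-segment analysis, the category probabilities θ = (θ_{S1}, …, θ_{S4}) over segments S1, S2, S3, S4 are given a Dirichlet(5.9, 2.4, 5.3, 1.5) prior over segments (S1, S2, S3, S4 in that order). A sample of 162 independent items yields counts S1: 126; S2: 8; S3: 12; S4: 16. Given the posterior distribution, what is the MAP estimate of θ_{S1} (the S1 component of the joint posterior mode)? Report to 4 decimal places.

The Dirichlet prior is conjugate to the Multinomial likelihood: each posterior αⱼ = prior αⱼ + observed count nⱼ.
Posterior concentration: (131.9, 10.4, 17.3, 17.5), total = 177.1.
Joint mode component: (α_{S1}−1)/(Σα−K) = 130.9/173.1 = 0.7562.

0.7562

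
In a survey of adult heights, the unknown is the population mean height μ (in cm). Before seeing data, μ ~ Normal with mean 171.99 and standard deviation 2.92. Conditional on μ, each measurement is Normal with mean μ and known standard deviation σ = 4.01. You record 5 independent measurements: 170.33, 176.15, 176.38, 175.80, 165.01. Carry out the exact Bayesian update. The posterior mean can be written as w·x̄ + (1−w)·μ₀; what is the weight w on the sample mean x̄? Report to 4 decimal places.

0.7261

For Normal data with known variance σ², a Normal(μ₀, σ₀²) prior on μ is conjugate. Posterior precision = 1/σ₀² + n/σ²; posterior mean is the precision-weighted average of μ₀ and x̄.
σ₀² = 2.92² = 8.5264, σ² = 4.01² = 16.0801. Prior precision 1/σ₀² = 1/8.5264; data precision n/σ² = 5/16.0801.
w = (n/σ²)/(1/σ₀² + n/σ²) = n·σ₀²/(σ² + n·σ₀²) = 5·8.5264/(16.0801 + 5·8.5264) = 42.632/58.7121 = 0.7261.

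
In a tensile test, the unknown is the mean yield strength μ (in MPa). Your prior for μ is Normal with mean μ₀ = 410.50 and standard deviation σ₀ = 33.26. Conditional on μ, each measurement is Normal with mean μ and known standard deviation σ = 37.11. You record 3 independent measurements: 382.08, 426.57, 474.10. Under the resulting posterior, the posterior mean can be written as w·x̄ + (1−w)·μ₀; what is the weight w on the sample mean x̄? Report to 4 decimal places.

0.7067

For Normal data with known variance σ², a Normal(μ₀, σ₀²) prior on μ is conjugate. Posterior precision = 1/σ₀² + n/σ²; posterior mean is the precision-weighted average of μ₀ and x̄.
σ₀² = 33.26² = 1106.2276, σ² = 37.11² = 1377.1521. Prior precision 1/σ₀² = 1/1106.2276; data precision n/σ² = 3/1377.1521.
w = (n/σ²)/(1/σ₀² + n/σ²) = n·σ₀²/(σ² + n·σ₀²) = 3·1106.2276/(1377.1521 + 3·1106.2276) = 3318.6828/4695.8349 = 0.7067.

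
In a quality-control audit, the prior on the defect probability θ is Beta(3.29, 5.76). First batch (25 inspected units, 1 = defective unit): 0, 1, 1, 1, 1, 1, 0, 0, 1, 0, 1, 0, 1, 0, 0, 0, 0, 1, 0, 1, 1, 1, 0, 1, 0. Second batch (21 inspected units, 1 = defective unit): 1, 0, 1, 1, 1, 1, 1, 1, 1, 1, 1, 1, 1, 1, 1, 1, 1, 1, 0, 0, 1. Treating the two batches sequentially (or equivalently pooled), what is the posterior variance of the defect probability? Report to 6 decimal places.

0.004191

The Beta prior is conjugate to a Binomial/Bernoulli likelihood; the update adds successes to α and failures to β.
After batch 1: Beta(3.29+13, 5.76+12) = Beta(16.29, 17.76).
After batch 2: Beta(16.29+18, 17.76+3) = Beta(34.29, 20.76).
Var = αβ/((α+β)²(α+β+1)) = 34.29·20.76/(55.05²·56.05) = 0.004191.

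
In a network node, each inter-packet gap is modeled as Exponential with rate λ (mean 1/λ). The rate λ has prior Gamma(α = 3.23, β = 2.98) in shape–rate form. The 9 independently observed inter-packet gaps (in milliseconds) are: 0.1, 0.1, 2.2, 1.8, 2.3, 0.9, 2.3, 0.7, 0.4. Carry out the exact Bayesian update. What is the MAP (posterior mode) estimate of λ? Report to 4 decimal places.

0.8149

With a Gamma(shape α, rate β) prior on the exponential rate λ, the posterior after n observations with total T = Σxᵢ is Gamma(α+n, β+T).
Sum of observations T = 10.8 milliseconds; n = 9.
Posterior: Gamma(3.23+9, 2.98+10.8) = Gamma(12.23, 13.78).
Mode = (α−1)/β = 0.8149.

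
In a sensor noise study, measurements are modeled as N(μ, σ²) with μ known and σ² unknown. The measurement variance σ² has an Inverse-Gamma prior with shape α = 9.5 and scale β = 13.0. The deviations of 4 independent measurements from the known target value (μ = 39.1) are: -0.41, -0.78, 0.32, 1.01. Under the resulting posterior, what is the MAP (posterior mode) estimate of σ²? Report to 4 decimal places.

With known mean μ and an Inverse-Gamma(α, β) prior on σ², the Normal likelihood is conjugate: posterior is Inv-Gamma(α + n/2, β + Σ(xᵢ−μ)²/2).
Σ(xᵢ−μ)² = (-0.41)² + (-0.78)² + (0.32)² + (1.01)² = 1.8990.
Posterior: Inv-Gamma(9.5 + 4/2, 13.0 + 1.8990/2) = Inv-Gamma(11.50, 13.94950).
Mode = β/(α+1) = 13.94950/12.50 = 1.1160.

1.1160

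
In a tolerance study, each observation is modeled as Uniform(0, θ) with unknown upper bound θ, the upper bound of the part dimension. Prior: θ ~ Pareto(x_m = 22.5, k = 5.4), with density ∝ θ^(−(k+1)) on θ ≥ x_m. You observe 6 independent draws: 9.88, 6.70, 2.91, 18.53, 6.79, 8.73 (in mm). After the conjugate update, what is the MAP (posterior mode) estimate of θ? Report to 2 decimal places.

22.50

A Pareto(scale x_m, shape k) prior on the upper bound θ of Uniform(0, θ) is conjugate: posterior is Pareto(max(x_m, max xᵢ), k + n).
Sample maximum = 18.53; prior scale x_m = 22.5 → posterior scale = max = 22.50.
Posterior shape = 5.4 + 6 = 11.4.
The Pareto density is decreasing on [x_m, ∞), so the mode is x_m = 22.50.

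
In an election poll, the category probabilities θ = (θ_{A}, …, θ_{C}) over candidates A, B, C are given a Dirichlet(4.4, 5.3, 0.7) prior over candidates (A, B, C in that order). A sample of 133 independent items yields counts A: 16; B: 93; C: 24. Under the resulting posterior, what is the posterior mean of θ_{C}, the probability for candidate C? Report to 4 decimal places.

The Dirichlet prior is conjugate to the Multinomial likelihood: each posterior αⱼ = prior αⱼ + observed count nⱼ.
Posterior concentration: (20.4, 98.3, 24.7), total = 143.4.
E[θ_{C}|data] = α_{C}/Σα = 24.7/143.4 = 0.1722.

0.1722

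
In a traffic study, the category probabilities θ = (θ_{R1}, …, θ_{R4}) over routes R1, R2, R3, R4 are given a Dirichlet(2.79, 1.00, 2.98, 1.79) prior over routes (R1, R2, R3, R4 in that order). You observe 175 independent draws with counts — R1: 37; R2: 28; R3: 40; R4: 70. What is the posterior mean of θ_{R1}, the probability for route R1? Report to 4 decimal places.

0.2168

The Dirichlet prior is conjugate to the Multinomial likelihood: each posterior αⱼ = prior αⱼ + observed count nⱼ.
Posterior concentration: (39.79, 29.00, 42.98, 71.79), total = 183.56.
E[θ_{R1}|data] = α_{R1}/Σα = 39.79/183.56 = 0.2168.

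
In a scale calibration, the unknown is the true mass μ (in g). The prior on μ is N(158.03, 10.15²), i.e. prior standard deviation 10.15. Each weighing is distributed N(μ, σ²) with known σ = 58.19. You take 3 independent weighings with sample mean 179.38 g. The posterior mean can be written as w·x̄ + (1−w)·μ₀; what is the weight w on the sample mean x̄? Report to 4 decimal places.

0.0836

For Normal data with known variance σ², a Normal(μ₀, σ₀²) prior on μ is conjugate. Posterior precision = 1/σ₀² + n/σ²; posterior mean is the precision-weighted average of μ₀ and x̄.
σ₀² = 10.15² = 103.0225, σ² = 58.19² = 3386.0761. Prior precision 1/σ₀² = 1/103.0225; data precision n/σ² = 3/3386.0761.
w = (n/σ²)/(1/σ₀² + n/σ²) = n·σ₀²/(σ² + n·σ₀²) = 3·103.0225/(3386.0761 + 3·103.0225) = 309.0675/3695.1436 = 0.0836.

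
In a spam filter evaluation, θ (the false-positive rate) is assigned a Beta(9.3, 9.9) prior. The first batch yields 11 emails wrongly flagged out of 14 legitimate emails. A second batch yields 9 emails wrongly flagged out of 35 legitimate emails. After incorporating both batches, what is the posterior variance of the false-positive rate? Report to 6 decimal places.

The Beta prior is conjugate to a Binomial/Bernoulli likelihood; the update adds successes to α and failures to β.
After batch 1: Beta(9.3+11, 9.9+3) = Beta(20.3, 12.9).
After batch 2: Beta(20.3+9, 12.9+26) = Beta(29.3, 38.9).
Var = αβ/((α+β)²(α+β+1)) = 29.3·38.9/(68.2²·69.2) = 0.003541.

0.003541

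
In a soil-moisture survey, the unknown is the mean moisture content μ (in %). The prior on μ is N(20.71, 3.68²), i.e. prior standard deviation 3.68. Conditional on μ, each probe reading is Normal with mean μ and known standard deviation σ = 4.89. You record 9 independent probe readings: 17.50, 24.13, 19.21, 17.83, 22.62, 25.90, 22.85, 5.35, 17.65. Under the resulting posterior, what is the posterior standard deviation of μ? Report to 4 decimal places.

For Normal data with known variance σ², a Normal(μ₀, σ₀²) prior on μ is conjugate. Posterior precision = 1/σ₀² + n/σ²; posterior mean is the precision-weighted average of μ₀ and x̄.
σ₀² = 3.68² = 13.5424, σ² = 4.89² = 23.9121; σ² + n·σ₀² = 23.9121 + 9·13.5424 = 145.7937.
Posterior precision = 1/σ₀² + n/σ² = 1/13.5424 + 9/23.9121 = (σ² + n·σ₀²)/(σ₀²σ²) = 145.7937/(13.5424·23.9121); posterior variance σₙ² = σ₀²σ²/(σ² + n·σ₀²) = 13.5424·23.9121/145.7937 = 2.221133.
Posterior SD = √σₙ² = √(13.5424·23.9121/145.7937) = 1.4903.

1.4903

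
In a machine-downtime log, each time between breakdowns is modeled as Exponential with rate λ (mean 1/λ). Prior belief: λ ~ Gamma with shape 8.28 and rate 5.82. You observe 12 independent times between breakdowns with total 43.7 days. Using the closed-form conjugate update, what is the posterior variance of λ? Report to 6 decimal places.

With a Gamma(shape α, rate β) prior on the exponential rate λ, the posterior after n observations with total T = Σxᵢ is Gamma(α+n, β+T).
Posterior: Gamma(8.28+12, 5.82+43.7) = Gamma(20.28, 49.52).
Var = α/β² = 0.008270.

0.008270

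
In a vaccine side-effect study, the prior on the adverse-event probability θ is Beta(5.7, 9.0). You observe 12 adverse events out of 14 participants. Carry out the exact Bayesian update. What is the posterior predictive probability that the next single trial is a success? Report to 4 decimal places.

The Beta prior is conjugate to a Binomial/Bernoulli likelihood; the update adds successes to α and failures to β.
Posterior: Beta(α+k, β+n−k) = Beta(5.7+12, 9.0+2) = Beta(17.7, 11.0).
For a single future Bernoulli trial, P(success | data) = α/(α+β) = 0.6167.

0.6167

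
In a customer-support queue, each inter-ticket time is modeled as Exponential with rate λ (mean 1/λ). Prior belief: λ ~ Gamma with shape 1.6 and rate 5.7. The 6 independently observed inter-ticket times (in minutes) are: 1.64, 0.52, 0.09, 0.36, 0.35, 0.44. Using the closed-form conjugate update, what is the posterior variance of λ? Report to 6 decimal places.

With a Gamma(shape α, rate β) prior on the exponential rate λ, the posterior after n observations with total T = Σxᵢ is Gamma(α+n, β+T).
Sum of observations T = 3.40 minutes; n = 6.
Posterior: Gamma(1.6+6, 5.7+3.40) = Gamma(7.6, 9.10).
Var = α/β² = 0.091776.

0.091776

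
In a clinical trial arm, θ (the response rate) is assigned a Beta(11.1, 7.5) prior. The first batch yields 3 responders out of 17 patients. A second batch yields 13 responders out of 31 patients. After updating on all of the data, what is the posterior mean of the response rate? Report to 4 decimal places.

The Beta prior is conjugate to a Binomial/Bernoulli likelihood; the update adds successes to α and failures to β.
After batch 1: Beta(11.1+3, 7.5+14) = Beta(14.1, 21.5).
After batch 2: Beta(14.1+13, 21.5+18) = Beta(27.1, 39.5).
Posterior mean = α/(α+β) = 27.1/66.6 = 0.4069.

0.4069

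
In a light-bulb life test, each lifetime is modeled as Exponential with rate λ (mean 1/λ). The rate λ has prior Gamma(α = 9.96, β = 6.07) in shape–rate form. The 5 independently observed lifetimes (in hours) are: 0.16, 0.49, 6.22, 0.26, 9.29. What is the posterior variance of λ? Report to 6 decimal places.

With a Gamma(shape α, rate β) prior on the exponential rate λ, the posterior after n observations with total T = Σxᵢ is Gamma(α+n, β+T).
Sum of observations T = 16.42 hours; n = 5.
Posterior: Gamma(9.96+5, 6.07+16.42) = Gamma(14.96, 22.49).
Var = α/β² = 0.029577.

0.029577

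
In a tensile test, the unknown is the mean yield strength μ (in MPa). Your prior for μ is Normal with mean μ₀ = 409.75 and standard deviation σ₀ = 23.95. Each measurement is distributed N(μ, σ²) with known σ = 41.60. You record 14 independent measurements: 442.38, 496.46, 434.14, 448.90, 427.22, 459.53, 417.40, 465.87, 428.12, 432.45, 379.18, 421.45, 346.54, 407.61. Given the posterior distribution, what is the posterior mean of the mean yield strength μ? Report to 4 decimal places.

425.6606

For Normal data with known variance σ², a Normal(μ₀, σ₀²) prior on μ is conjugate. Posterior precision = 1/σ₀² + n/σ²; posterior mean is the precision-weighted average of μ₀ and x̄.
Σxᵢ = 442.38 + 496.46 + 434.14 + 448.90 + 427.22 + 459.53 + 417.40 + 465.87 + 428.12 + 432.45 + 379.18 + 421.45 + 346.54 + 407.61 = 6007.25, so n·x̄ = 6007.25.
σ₀² = 23.95² = 573.6025, σ² = 41.60² = 1730.56; σ² + n·σ₀² = 1730.56 + 14·573.6025 = 9760.995.
Posterior mean = (μ₀/σ₀² + n·x̄/σ²)/(1/σ₀² + n/σ²) = (σ²·μ₀ + σ₀²·n·x̄)/(σ² + n·σ₀²) = (1730.56·409.75 + 573.6025·6007.25)/9760.995 = 4154870.578125/9760.995 = 425.6606.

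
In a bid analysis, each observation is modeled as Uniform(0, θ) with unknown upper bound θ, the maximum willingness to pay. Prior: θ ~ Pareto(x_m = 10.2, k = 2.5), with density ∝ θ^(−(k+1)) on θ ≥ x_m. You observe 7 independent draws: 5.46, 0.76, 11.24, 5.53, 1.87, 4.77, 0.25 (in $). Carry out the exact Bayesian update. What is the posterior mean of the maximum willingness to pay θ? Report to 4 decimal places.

A Pareto(scale x_m, shape k) prior on the upper bound θ of Uniform(0, θ) is conjugate: posterior is Pareto(max(x_m, max xᵢ), k + n).
Sample maximum = 11.24; prior scale x_m = 10.2 → posterior scale = max = 11.24.
Posterior shape = 2.5 + 7 = 9.5.
E[θ|data] = k·x_m/(k−1) = 9.5·11.24/8.5 = 12.5624.

12.5624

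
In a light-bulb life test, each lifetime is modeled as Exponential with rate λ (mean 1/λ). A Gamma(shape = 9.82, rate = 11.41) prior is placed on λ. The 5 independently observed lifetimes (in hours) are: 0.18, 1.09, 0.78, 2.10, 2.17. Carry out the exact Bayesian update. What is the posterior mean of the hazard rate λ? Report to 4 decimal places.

With a Gamma(shape α, rate β) prior on the exponential rate λ, the posterior after n observations with total T = Σxᵢ is Gamma(α+n, β+T).
Sum of observations T = 6.32 hours; n = 5.
Posterior: Gamma(9.82+5, 11.41+6.32) = Gamma(14.82, 17.73).
Posterior mean of λ = α/β = 14.82/17.73 = 0.8359.

0.8359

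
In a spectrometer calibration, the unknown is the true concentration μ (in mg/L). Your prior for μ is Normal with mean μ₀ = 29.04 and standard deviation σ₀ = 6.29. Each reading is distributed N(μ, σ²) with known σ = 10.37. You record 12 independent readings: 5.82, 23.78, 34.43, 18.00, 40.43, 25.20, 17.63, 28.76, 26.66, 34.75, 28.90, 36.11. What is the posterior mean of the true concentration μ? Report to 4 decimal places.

27.1369

For Normal data with known variance σ², a Normal(μ₀, σ₀²) prior on μ is conjugate. Posterior precision = 1/σ₀² + n/σ²; posterior mean is the precision-weighted average of μ₀ and x̄.
Σxᵢ = 5.82 + 23.78 + 34.43 + 18.00 + 40.43 + 25.20 + 17.63 + 28.76 + 26.66 + 34.75 + 28.90 + 36.11 = 320.47, so n·x̄ = 320.47.
σ₀² = 6.29² = 39.5641, σ² = 10.37² = 107.5369; σ² + n·σ₀² = 107.5369 + 12·39.5641 = 582.3061.
Posterior mean = (μ₀/σ₀² + n·x̄/σ²)/(1/σ₀² + n/σ²) = (σ²·μ₀ + σ₀²·n·x̄)/(σ² + n·σ₀²) = (107.5369·29.04 + 39.5641·320.47)/582.3061 = 15801.978703/582.3061 = 27.1369.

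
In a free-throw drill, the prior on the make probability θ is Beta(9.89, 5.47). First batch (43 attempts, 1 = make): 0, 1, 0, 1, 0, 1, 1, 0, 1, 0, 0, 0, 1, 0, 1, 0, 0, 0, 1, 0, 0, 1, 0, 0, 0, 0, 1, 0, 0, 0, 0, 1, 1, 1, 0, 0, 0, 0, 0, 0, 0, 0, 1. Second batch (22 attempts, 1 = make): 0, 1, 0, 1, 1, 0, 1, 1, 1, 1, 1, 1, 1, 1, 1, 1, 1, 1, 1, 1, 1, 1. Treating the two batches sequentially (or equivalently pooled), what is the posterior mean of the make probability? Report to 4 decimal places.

The Beta prior is conjugate to a Binomial/Bernoulli likelihood; the update adds successes to α and failures to β.
After batch 1: Beta(9.89+14, 5.47+29) = Beta(23.89, 34.47).
After batch 2: Beta(23.89+19, 34.47+3) = Beta(42.89, 37.47).
Posterior mean = α/(α+β) = 42.89/80.36 = 0.5337.

0.5337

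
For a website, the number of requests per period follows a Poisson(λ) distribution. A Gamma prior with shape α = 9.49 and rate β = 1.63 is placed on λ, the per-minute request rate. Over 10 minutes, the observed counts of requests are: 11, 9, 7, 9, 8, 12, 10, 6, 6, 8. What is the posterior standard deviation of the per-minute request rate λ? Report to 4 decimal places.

With a Gamma(shape α, rate β) prior, the Poisson likelihood is conjugate: the posterior is Gamma(α + ΣXᵢ, β + n).
Sum of counts S = 86 over n = 10 minutes.
Posterior: Gamma(α+S, β+n) = Gamma(9.49+86, 1.63+10) = Gamma(95.49, 11.63).
SD = √α/β = √95.49/11.63 = 0.8402.

0.8402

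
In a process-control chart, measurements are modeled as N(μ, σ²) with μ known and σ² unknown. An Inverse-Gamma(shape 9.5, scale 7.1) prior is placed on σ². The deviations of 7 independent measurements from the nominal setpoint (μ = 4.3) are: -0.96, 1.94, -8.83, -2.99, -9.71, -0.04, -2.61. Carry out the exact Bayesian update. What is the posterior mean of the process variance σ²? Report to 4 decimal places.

8.6205

With known mean μ and an Inverse-Gamma(α, β) prior on σ², the Normal likelihood is conjugate: posterior is Inv-Gamma(α + n/2, β + Σ(xᵢ−μ)²/2).
Σ(xᵢ−μ)² = (-0.96)² + (1.94)² + (-8.83)² + (-2.99)² + (-9.71)² + (-0.04)² + (-2.61)² = 192.6920.
Posterior: Inv-Gamma(9.5 + 7/2, 7.1 + 192.6920/2) = Inv-Gamma(13.00, 103.44600).
E[σ²|data] = β/(α−1) = 103.44600/12.00 = 8.6205.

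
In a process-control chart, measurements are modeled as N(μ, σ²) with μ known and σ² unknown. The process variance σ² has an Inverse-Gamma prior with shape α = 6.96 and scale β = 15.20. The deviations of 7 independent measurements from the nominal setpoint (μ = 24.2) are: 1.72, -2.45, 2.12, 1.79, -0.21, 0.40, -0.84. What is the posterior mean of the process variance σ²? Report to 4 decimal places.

With known mean μ and an Inverse-Gamma(α, β) prior on σ², the Normal likelihood is conjugate: posterior is Inv-Gamma(α + n/2, β + Σ(xᵢ−μ)²/2).
Σ(xᵢ−μ)² = (1.72)² + (-2.45)² + (2.12)² + (1.79)² + (-0.21)² + (0.40)² + (-0.84)² = 17.5691.
Posterior: Inv-Gamma(6.96 + 7/2, 15.20 + 17.5691/2) = Inv-Gamma(10.46, 23.98455).
E[σ²|data] = β/(α−1) = 23.98455/9.46 = 2.5354.

2.5354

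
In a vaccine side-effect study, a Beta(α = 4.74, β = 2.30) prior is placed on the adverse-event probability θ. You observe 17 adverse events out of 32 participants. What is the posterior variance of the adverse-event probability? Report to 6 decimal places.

The Beta prior is conjugate to a Binomial/Bernoulli likelihood; the update adds successes to α and failures to β.
Posterior: Beta(α+k, β+n−k) = Beta(4.74+17, 2.30+15) = Beta(21.74, 17.30).
Var = αβ/((α+β)²(α+β+1)) = 21.74·17.30/(39.04²·40.04) = 0.006163.

0.006163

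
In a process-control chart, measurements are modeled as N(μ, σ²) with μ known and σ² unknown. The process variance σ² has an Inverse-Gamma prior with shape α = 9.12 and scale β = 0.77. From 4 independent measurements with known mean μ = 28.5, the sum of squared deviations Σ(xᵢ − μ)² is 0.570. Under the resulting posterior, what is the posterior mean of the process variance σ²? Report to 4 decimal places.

With known mean μ and an Inverse-Gamma(α, β) prior on σ², the Normal likelihood is conjugate: posterior is Inv-Gamma(α + n/2, β + Σ(xᵢ−μ)²/2).
Posterior: Inv-Gamma(9.12 + 4/2, 0.77 + 0.570/2) = Inv-Gamma(11.12, 1.0550).
E[σ²|data] = β/(α−1) = 1.0550/10.12 = 0.1042.

0.1042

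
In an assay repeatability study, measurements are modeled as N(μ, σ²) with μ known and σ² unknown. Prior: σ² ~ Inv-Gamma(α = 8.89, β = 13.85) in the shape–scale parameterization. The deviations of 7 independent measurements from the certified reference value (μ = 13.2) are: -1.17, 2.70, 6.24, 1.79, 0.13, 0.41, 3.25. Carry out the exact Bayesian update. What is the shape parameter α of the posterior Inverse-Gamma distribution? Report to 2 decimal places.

With known mean μ and an Inverse-Gamma(α, β) prior on σ², the Normal likelihood is conjugate: posterior is Inv-Gamma(α + n/2, β + Σ(xᵢ−μ)²/2).
Σ(xᵢ−μ)² = (-1.17)² + (2.70)² + (6.24)² + (1.79)² + (0.13)² + (0.41)² + (3.25)² = 61.5481.
Posterior: Inv-Gamma(8.89 + 7/2, 13.85 + 61.5481/2) = Inv-Gamma(12.39, 44.62405).
Posterior α = 12.39.

12.39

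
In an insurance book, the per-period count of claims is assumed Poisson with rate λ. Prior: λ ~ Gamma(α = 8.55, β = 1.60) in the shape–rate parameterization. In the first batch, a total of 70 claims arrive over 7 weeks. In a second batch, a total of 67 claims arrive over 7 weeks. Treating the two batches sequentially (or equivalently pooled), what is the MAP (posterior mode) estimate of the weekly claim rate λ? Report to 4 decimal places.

With a Gamma(shape α, rate β) prior, the Poisson likelihood is conjugate: the posterior is Gamma(α + ΣXᵢ, β + n).
After batch 1: Gamma(α+S, β+n) = Gamma(8.55+70, 1.60+7) = Gamma(78.55, 8.60).
After batch 2: Gamma(α+S, β+n) = Gamma(78.55+67, 8.60+7) = Gamma(145.55, 15.60).
Mode of Gamma(α,β) for α≥1 is (α−1)/β = 144.55/15.60 = 9.2660.

9.2660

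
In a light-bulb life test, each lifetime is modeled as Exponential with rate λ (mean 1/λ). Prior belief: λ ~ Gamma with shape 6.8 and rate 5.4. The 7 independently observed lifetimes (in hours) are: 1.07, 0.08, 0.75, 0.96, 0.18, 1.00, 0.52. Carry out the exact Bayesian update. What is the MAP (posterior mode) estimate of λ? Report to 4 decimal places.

1.2851

With a Gamma(shape α, rate β) prior on the exponential rate λ, the posterior after n observations with total T = Σxᵢ is Gamma(α+n, β+T).
Sum of observations T = 4.56 hours; n = 7.
Posterior: Gamma(6.8+7, 5.4+4.56) = Gamma(13.8, 9.96).
Mode = (α−1)/β = 1.2851.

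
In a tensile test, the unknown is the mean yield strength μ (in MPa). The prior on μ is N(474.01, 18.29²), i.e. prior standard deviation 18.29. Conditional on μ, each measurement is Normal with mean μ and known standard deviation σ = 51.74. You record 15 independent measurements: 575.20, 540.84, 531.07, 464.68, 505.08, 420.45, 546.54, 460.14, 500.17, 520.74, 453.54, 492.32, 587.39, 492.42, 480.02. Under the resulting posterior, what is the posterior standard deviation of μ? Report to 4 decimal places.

For Normal data with known variance σ², a Normal(μ₀, σ₀²) prior on μ is conjugate. Posterior precision = 1/σ₀² + n/σ²; posterior mean is the precision-weighted average of μ₀ and x̄.
σ₀² = 18.29² = 334.5241, σ² = 51.74² = 2677.0276; σ² + n·σ₀² = 2677.0276 + 15·334.5241 = 7694.8891.
Posterior precision = 1/σ₀² + n/σ² = 1/334.5241 + 15/2677.0276 = (σ² + n·σ₀²)/(σ₀²σ²) = 7694.8891/(334.5241·2677.0276); posterior variance σₙ² = σ₀²σ²/(σ² + n·σ₀²) = 334.5241·2677.0276/7694.8891 = 116.379877.
Posterior SD = √σₙ² = √(334.5241·2677.0276/7694.8891) = 10.7880.

10.7880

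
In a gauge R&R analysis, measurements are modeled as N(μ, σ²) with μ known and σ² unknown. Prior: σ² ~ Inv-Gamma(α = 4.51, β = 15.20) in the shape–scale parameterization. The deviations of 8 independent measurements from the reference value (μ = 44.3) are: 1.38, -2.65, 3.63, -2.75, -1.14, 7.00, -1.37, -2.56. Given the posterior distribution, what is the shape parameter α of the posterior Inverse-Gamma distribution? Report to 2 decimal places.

With known mean μ and an Inverse-Gamma(α, β) prior on σ², the Normal likelihood is conjugate: posterior is Inv-Gamma(α + n/2, β + Σ(xᵢ−μ)²/2).
Σ(xᵢ−μ)² = (1.38)² + (-2.65)² + (3.63)² + (-2.75)² + (-1.14)² + (7.00)² + (-1.37)² + (-2.56)² = 88.3964.
Posterior: Inv-Gamma(4.51 + 8/2, 15.20 + 88.3964/2) = Inv-Gamma(8.51, 59.39820).
Posterior α = 8.51.

8.51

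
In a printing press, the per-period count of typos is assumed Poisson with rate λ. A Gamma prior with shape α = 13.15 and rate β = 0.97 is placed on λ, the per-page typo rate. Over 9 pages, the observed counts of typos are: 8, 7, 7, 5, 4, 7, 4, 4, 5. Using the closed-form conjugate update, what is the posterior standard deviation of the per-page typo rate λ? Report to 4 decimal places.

With a Gamma(shape α, rate β) prior, the Poisson likelihood is conjugate: the posterior is Gamma(α + ΣXᵢ, β + n).
Sum of counts S = 51 over n = 9 pages.
Posterior: Gamma(α+S, β+n) = Gamma(13.15+51, 0.97+9) = Gamma(64.15, 9.97).
SD = √α/β = √64.15/9.97 = 0.8033.

0.8033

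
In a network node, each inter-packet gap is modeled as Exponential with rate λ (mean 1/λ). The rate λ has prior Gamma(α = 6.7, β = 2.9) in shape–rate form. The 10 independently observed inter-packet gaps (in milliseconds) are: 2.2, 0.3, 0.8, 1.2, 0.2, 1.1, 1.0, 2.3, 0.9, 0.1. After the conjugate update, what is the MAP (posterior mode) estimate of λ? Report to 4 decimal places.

With a Gamma(shape α, rate β) prior on the exponential rate λ, the posterior after n observations with total T = Σxᵢ is Gamma(α+n, β+T).
Sum of observations T = 10.1 milliseconds; n = 10.
Posterior: Gamma(6.7+10, 2.9+10.1) = Gamma(16.7, 13.0).
Mode = (α−1)/β = 1.2077.

1.2077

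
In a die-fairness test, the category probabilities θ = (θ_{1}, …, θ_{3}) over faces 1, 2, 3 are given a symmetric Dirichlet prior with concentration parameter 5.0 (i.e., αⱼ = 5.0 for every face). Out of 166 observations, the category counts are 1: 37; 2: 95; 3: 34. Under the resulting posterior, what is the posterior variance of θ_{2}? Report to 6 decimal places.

The Dirichlet prior is conjugate to the Multinomial likelihood: each posterior αⱼ = prior αⱼ + observed count nⱼ.
Posterior concentration: (42.0, 100.0, 39.0), total = 181.0.
Var[θ_j] = α_j(Σα−α_j)/((Σα)²(Σα+1)) = 100.0·81.0/(181.0²·182.0) = 0.001358.

0.001358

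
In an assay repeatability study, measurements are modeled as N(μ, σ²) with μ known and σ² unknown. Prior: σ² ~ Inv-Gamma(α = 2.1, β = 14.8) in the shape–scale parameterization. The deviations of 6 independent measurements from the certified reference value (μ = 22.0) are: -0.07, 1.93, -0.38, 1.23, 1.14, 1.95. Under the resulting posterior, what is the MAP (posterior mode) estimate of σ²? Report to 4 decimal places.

3.2860

With known mean μ and an Inverse-Gamma(α, β) prior on σ², the Normal likelihood is conjugate: posterior is Inv-Gamma(α + n/2, β + Σ(xᵢ−μ)²/2).
Σ(xᵢ−μ)² = (-0.07)² + (1.93)² + (-0.38)² + (1.23)² + (1.14)² + (1.95)² = 10.4892.
Posterior: Inv-Gamma(2.1 + 6/2, 14.8 + 10.4892/2) = Inv-Gamma(5.10, 20.04460).
Mode = β/(α+1) = 20.04460/6.10 = 3.2860.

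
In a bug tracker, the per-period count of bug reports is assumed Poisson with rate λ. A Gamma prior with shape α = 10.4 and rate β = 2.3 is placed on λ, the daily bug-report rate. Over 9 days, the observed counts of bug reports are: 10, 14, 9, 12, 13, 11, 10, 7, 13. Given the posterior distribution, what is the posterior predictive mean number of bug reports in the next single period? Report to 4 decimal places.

9.6814

With a Gamma(shape α, rate β) prior, the Poisson likelihood is conjugate: the posterior is Gamma(α + ΣXᵢ, β + n).
Sum of counts S = 99 over n = 9 days.
Posterior: Gamma(α+S, β+n) = Gamma(10.4+99, 2.3+9) = Gamma(109.4, 11.3).
The predictive distribution for one future period is NegBinom with mean α/β = 9.6814.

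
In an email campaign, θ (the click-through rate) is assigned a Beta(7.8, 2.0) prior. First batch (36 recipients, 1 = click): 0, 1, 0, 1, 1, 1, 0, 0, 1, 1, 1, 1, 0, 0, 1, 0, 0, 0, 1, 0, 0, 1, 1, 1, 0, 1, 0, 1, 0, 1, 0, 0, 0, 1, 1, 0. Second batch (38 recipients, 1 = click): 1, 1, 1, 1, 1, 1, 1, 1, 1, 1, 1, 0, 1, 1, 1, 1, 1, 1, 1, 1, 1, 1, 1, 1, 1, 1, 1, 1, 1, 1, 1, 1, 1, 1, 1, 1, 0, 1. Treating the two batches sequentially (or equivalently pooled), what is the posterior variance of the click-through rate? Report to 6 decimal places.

The Beta prior is conjugate to a Binomial/Bernoulli likelihood; the update adds successes to α and failures to β.
After batch 1: Beta(7.8+18, 2.0+18) = Beta(25.8, 20.0).
After batch 2: Beta(25.8+36, 20.0+2) = Beta(61.8, 22.0).
Var = αβ/((α+β)²(α+β+1)) = 61.8·22.0/(83.8²·84.8) = 0.002283.

0.002283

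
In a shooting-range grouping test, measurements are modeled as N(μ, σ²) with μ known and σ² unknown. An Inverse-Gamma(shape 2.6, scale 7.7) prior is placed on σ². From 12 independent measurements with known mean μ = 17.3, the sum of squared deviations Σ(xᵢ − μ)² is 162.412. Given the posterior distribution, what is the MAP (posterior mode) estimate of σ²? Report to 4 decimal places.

9.2610

With known mean μ and an Inverse-Gamma(α, β) prior on σ², the Normal likelihood is conjugate: posterior is Inv-Gamma(α + n/2, β + Σ(xᵢ−μ)²/2).
Posterior: Inv-Gamma(2.6 + 12/2, 7.7 + 162.412/2) = Inv-Gamma(8.60, 88.9060).
Mode = β/(α+1) = 88.9060/9.60 = 9.2610.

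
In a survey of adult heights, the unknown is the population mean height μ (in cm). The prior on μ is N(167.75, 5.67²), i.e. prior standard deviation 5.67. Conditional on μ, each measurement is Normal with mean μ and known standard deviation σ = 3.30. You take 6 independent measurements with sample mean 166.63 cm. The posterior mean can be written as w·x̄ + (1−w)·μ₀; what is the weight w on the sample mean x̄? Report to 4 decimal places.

For Normal data with known variance σ², a Normal(μ₀, σ₀²) prior on μ is conjugate. Posterior precision = 1/σ₀² + n/σ²; posterior mean is the precision-weighted average of μ₀ and x̄.
σ₀² = 5.67² = 32.1489, σ² = 3.30² = 10.89. Prior precision 1/σ₀² = 1/32.1489; data precision n/σ² = 6/10.89.
w = (n/σ²)/(1/σ₀² + n/σ²) = n·σ₀²/(σ² + n·σ₀²) = 6·32.1489/(10.89 + 6·32.1489) = 192.8934/203.7834 = 0.9466.

0.9466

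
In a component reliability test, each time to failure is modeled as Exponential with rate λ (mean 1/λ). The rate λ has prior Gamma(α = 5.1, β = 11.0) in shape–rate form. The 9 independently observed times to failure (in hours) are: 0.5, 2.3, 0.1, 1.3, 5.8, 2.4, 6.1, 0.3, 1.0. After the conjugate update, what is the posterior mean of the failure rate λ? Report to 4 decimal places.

With a Gamma(shape α, rate β) prior on the exponential rate λ, the posterior after n observations with total T = Σxᵢ is Gamma(α+n, β+T).
Sum of observations T = 19.8 hours; n = 9.
Posterior: Gamma(5.1+9, 11.0+19.8) = Gamma(14.1, 30.8).
Posterior mean of λ = α/β = 14.1/30.8 = 0.4578.

0.4578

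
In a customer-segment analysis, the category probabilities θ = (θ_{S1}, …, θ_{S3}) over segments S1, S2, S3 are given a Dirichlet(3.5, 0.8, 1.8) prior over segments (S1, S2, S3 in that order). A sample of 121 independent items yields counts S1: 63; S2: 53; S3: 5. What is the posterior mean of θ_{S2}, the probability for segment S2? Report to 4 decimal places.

0.4233

The Dirichlet prior is conjugate to the Multinomial likelihood: each posterior αⱼ = prior αⱼ + observed count nⱼ.
Posterior concentration: (66.5, 53.8, 6.8), total = 127.1.
E[θ_{S2}|data] = α_{S2}/Σα = 53.8/127.1 = 0.4233.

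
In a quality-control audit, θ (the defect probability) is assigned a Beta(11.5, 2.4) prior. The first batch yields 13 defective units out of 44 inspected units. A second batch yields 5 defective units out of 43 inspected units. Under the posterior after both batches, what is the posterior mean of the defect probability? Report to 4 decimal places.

0.2924

The Beta prior is conjugate to a Binomial/Bernoulli likelihood; the update adds successes to α and failures to β.
After batch 1: Beta(11.5+13, 2.4+31) = Beta(24.5, 33.4).
After batch 2: Beta(24.5+5, 33.4+38) = Beta(29.5, 71.4).
Posterior mean = α/(α+β) = 29.5/100.9 = 0.2924.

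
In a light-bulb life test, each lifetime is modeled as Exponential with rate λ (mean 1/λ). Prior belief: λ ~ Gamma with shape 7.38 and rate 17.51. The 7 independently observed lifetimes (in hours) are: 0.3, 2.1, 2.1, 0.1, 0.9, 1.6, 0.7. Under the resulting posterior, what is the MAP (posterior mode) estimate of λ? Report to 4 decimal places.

0.5286

With a Gamma(shape α, rate β) prior on the exponential rate λ, the posterior after n observations with total T = Σxᵢ is Gamma(α+n, β+T).
Sum of observations T = 7.8 hours; n = 7.
Posterior: Gamma(7.38+7, 17.51+7.8) = Gamma(14.38, 25.31).
Mode = (α−1)/β = 0.5286.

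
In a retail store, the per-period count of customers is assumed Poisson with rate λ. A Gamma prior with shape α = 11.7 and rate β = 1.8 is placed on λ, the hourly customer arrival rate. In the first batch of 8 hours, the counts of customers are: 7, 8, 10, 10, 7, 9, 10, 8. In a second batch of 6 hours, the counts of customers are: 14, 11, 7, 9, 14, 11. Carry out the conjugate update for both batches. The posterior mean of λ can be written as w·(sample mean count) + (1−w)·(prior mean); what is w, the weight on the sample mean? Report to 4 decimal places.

With a Gamma(shape α, rate β) prior, the Poisson likelihood is conjugate: the posterior is Gamma(α + ΣXᵢ, β + n).
Total number of hours: n = 8 + 6 = 14.
Posterior mean = (α₀+S)/(β₀+n) = [n/(β₀+n)]·(S/n) + [β₀/(β₀+n)]·(α₀/β₀), so only n and β₀ enter the weight.
Weight on data w = n/(β₀+n) = 14/(1.8+14) = 14/15.8 = 0.8861.

0.8861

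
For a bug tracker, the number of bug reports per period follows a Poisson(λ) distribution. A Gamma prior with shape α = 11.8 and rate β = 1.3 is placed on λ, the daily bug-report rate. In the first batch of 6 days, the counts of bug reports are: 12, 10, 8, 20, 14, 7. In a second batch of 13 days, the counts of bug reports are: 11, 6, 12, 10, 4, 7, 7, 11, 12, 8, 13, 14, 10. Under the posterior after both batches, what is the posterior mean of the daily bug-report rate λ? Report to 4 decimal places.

With a Gamma(shape α, rate β) prior, the Poisson likelihood is conjugate: the posterior is Gamma(α + ΣXᵢ, β + n).
Batch 1: sum of counts S = 71 over n = 6 days.
After batch 1: Gamma(α+S, β+n) = Gamma(11.8+71, 1.3+6) = Gamma(82.8, 7.3).
Batch 2: sum of counts S = 125 over n = 13 days.
After batch 2: Gamma(α+S, β+n) = Gamma(82.8+125, 7.3+13) = Gamma(207.8, 20.3).
Posterior mean = α/β = 207.8/20.3 = 10.2365.

10.2365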